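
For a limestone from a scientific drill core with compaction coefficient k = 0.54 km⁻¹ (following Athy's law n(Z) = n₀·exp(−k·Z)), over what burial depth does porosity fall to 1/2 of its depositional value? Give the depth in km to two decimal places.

n/n₀ = 1/2 ⇒ exp(−k·Z) = 1/2 ⇒ Z = ln(2) / k
Z = 0.6931 / 0.54 = 1.284 km

1.28 km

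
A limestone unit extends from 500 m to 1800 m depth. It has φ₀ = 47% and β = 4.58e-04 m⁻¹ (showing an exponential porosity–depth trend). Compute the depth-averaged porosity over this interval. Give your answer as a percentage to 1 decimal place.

28.2%

Working in km (1 km = 1000 m; β in km⁻¹ = β in m⁻¹ × 1000):
⟨φ⟩ = (1/(d₂−d₁)) ∫ φ₀ e^(−βd) dd = φ₀·(e^(−β·d₁) − e^(−β·d₂)) / (β·(d₂−d₁))
e^(−0.458×0.5) = 0.7953; e^(−0.458×1.8) = 0.4385
⟨φ⟩ = 0.47 × (0.7953 − 0.4385) / (0.458 × 1.3) = 0.47 × 0.5993 = 0.2817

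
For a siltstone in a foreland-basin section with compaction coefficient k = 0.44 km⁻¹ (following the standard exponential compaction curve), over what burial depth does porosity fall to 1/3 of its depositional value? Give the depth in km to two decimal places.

φ/φ₀ = 1/3 ⇒ exp(−k·z) = 1/3 ⇒ z = ln(3) / k
z = 1.0986 / 0.44 = 2.497 km

2.50 km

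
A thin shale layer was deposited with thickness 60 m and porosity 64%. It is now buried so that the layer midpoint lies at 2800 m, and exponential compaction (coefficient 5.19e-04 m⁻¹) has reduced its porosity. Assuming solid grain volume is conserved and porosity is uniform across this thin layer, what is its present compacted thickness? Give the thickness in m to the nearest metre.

25 m

Working in km (1 km = 1000 m; β in km⁻¹ = β in m⁻¹ × 1000):
Porosity at 2.8 km: n = 0.64·exp(−0.519×2.8) = 0.1496
Solid-volume conservation: h(1−n) = h₀(1−n₀) ⇒ h = h₀·(1−n₀)/(1−n)
h = 0.06 × (1 − 0.64)/(1 − 0.1496) = 0.06 × 0.4234 = 0.0254 km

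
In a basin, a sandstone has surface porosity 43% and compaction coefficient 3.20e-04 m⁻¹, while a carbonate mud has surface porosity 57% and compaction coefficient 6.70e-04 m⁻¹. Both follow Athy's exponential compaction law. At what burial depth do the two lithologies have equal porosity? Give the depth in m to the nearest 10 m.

Working in km (1 km = 1000 m; c in km⁻¹ = c in m⁻¹ × 1000):
Set φ₀ₐ e^(−cₐd) = φ₀ᵦ e^(−cᵦd) ⇒ ln(φ₀ₐ/φ₀ᵦ) = (cₐ − cᵦ)·d
d = ln(0.43/0.57) / (0.32 − 0.67) = -0.2819 / -0.35 = 0.805 km

810 m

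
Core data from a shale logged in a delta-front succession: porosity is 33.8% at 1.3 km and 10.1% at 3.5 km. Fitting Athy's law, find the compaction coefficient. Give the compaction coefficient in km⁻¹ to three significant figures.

0.549 km⁻¹

Athy: φ(z) = φ₀ e^(−βz) ⇒ φ₁/φ₂ = e^{β(z₂−z₁)} ⇒ β = ln(φ₁/φ₂)/(z₂−z₁)
β = ln(0.338/0.101) / (3.5 − 1.3) = ln(3.347) / 2.2 = 1.2079 / 2.2 = 0.5491 km⁻¹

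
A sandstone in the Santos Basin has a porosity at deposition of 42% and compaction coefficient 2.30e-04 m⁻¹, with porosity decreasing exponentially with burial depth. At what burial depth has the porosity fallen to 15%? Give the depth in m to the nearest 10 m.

Working in km (1 km = 1000 m; k in km⁻¹ = k in m⁻¹ × 1000):
Invert Athy's law: z = ln(phi₀/phi) / k
z = ln(0.42/0.15) / 0.23 = ln(2.8) / 0.23 = 1.0296 / 0.23 = 4.477 km

4480 m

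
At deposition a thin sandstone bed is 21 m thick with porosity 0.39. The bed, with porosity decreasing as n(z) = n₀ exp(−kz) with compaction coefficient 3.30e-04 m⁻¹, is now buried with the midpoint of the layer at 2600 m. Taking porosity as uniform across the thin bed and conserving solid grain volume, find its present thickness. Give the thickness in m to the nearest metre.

Working in km (1 km = 1000 m; k in km⁻¹ = k in m⁻¹ × 1000):
Porosity at 2.6 km: n = 0.39·exp(−0.33×2.6) = 0.1654
Solid-volume conservation: h(1−n) = h₀(1−n₀) ⇒ h = h₀·(1−n₀)/(1−n)
h = 0.021 × (1 − 0.39)/(1 − 0.1654) = 0.021 × 0.7309 = 0.0153 km

15 m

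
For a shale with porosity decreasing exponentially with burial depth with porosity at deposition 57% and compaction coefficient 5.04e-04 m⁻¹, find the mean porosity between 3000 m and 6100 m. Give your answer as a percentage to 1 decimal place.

6.4%

Working in km (1 km = 1000 m; c in km⁻¹ = c in m⁻¹ × 1000):
⟨φ⟩ = (1/(z₂−z₁)) ∫ φ₀ e^(−cz) dz = φ₀·(e^(−c·z₁) − e^(−c·z₂)) / (c·(z₂−z₁))
e^(−0.504×3) = 0.2205; e^(−0.504×6.1) = 0.0462
⟨φ⟩ = 0.57 × (0.2205 − 0.0462) / (0.504 × 3.1) = 0.57 × 0.1115 = 0.0636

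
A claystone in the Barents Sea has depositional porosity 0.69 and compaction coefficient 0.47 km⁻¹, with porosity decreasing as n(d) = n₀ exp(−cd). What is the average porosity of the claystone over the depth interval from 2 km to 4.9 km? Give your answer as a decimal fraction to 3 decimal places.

0.147

⟨n⟩ = (1/(d₂−d₁)) ∫ n₀ e^(−cd) dd = n₀·(e^(−c·d₁) − e^(−c·d₂)) / (c·(d₂−d₁))
e^(−0.47×2) = 0.3906; e^(−0.47×4.9) = 0.1000
⟨n⟩ = 0.69 × (0.3906 − 0.1000) / (0.47 × 2.9) = 0.69 × 0.2133 = 0.1471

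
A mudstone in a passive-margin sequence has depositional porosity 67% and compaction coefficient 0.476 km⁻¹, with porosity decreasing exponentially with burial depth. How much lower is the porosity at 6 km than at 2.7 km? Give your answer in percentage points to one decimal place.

14.7 percentage points

phi(2.7) = 0.67·e^(−0.476×2.7) = 0.1853
phi(6) = 0.67·e^(−0.476×6) = 0.0385
Δphi = 0.1853 − 0.0385 = 0.1468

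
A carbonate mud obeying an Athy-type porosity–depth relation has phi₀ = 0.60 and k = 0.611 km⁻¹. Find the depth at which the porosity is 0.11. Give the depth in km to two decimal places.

2.78 km

Invert Athy's law: d = ln(phi₀/phi) / k
d = ln(0.6/0.11) / 0.611 = ln(5.455) / 0.611 = 1.6964 / 0.611 = 2.777 km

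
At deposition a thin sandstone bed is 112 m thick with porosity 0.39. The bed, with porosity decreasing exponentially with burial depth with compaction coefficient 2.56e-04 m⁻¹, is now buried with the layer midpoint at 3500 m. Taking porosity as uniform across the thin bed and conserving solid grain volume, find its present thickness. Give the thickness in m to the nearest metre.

Working in km (1 km = 1000 m; k in km⁻¹ = k in m⁻¹ × 1000):
Porosity at 3.5 km: φ = 0.39·exp(−0.256×3.5) = 0.1592
Solid-volume conservation: h(1−φ) = h₀(1−φ₀) ⇒ h = h₀·(1−φ₀)/(1−φ)
h = 0.112 × (1 − 0.39)/(1 − 0.1592) = 0.112 × 0.7255 = 0.0813 km

81 m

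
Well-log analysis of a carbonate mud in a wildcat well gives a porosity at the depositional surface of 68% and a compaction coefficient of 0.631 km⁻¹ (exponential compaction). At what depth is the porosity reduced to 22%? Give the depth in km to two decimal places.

Invert Athy's law: z = ln(phi₀/phi) / β
z = ln(0.68/0.22) / 0.631 = ln(3.091) / 0.631 = 1.1285 / 0.631 = 1.788 km

1.79 km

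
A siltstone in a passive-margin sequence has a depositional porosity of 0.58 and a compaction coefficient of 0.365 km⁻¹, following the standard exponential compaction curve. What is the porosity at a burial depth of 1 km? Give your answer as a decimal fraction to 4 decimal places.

φ = φ₀·exp(−k·z) = 0.58 × exp(−0.365 × 1) = 0.58 × exp(−0.365)
  = 0.58 × 0.6942 = 0.4026

0.4026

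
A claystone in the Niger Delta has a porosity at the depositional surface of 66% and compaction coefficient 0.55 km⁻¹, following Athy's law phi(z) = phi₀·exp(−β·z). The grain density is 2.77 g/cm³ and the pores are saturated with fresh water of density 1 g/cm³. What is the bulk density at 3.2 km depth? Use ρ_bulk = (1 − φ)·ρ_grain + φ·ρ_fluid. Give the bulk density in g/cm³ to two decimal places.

Porosity at depth: phi = 0.66·exp(−0.55×3.2) = 0.66×0.1720 = 0.1135
Bulk density: ρ_b = (1−phi)ρ_g + phi·ρ_f = 0.8865×2.77 + 0.1135×1
       = 2.455 + 0.114 = 2.569 g/cm³

2.57 g/cm³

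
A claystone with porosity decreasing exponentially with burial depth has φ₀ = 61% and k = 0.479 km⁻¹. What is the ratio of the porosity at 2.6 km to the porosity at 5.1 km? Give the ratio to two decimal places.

3.31

φ(Z₁)/φ(Z₂) = e^(−k·Z₁)/e^(−k·Z₂) = e^{k(Z₂−Z₁)}
= exp(0.479 × 2.5) = exp(1.197) = 3.3118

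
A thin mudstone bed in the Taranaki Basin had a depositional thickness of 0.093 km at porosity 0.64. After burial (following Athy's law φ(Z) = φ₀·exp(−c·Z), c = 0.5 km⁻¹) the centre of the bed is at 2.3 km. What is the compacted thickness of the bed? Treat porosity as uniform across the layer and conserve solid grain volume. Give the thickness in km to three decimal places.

0.042 km

Porosity at 2.3 km: φ = 0.64·exp(−0.5×2.3) = 0.2026
Solid-volume conservation: h(1−φ) = h₀(1−φ₀) ⇒ h = h₀·(1−φ₀)/(1−φ)
h = 0.093 × (1 − 0.64)/(1 − 0.2026) = 0.093 × 0.4515 = 0.0420 km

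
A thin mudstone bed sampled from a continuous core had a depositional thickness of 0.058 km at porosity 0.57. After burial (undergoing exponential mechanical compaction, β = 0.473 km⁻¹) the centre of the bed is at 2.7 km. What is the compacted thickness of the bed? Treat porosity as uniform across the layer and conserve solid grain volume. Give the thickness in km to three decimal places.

Porosity at 2.7 km: phi = 0.57·exp(−0.473×2.7) = 0.1589
Solid-volume conservation: h(1−phi) = h₀(1−phi₀) ⇒ h = h₀·(1−phi₀)/(1−phi)
h = 0.058 × (1 − 0.57)/(1 − 0.1589) = 0.058 × 0.5113 = 0.0297 km

0.030 km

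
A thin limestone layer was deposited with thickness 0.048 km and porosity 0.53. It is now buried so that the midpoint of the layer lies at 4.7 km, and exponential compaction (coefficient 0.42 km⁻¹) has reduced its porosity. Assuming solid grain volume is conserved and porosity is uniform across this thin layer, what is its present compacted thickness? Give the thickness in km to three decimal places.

0.024 km

Porosity at 4.7 km: phi = 0.53·exp(−0.42×4.7) = 0.0736
Solid-volume conservation: h(1−phi) = h₀(1−phi₀) ⇒ h = h₀·(1−phi₀)/(1−phi)
h = 0.048 × (1 − 0.53)/(1 − 0.0736) = 0.048 × 0.5073 = 0.0244 km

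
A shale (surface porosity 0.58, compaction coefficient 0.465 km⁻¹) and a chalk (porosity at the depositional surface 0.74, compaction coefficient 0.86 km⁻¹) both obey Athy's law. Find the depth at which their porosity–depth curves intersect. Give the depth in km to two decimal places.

Set phi₀ₐ e^(−βₐZ) = phi₀ᵦ e^(−βᵦZ) ⇒ ln(phi₀ₐ/phi₀ᵦ) = (βₐ − βᵦ)·Z
Z = ln(0.58/0.74) / (0.465 − 0.86) = -0.2436 / -0.395 = 0.617 km

0.62 km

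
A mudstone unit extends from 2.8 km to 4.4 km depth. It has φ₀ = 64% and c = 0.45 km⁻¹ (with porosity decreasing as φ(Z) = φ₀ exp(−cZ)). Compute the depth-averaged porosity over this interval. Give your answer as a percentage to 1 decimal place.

⟨φ⟩ = (1/(Z₂−Z₁)) ∫ φ₀ e^(−cZ) dZ = φ₀·(e^(−c·Z₁) − e^(−c·Z₂)) / (c·(Z₂−Z₁))
e^(−0.45×2.8) = 0.2837; e^(−0.45×4.4) = 0.1381
⟨φ⟩ = 0.64 × (0.2837 − 0.1381) / (0.45 × 1.6) = 0.64 × 0.2022 = 0.1294

12.9%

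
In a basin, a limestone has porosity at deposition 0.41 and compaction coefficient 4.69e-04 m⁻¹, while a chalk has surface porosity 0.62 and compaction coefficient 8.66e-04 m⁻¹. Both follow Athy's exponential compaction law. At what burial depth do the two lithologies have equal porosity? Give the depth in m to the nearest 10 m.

Working in km (1 km = 1000 m; β in km⁻¹ = β in m⁻¹ × 1000):
Set n₀ₐ e^(−βₐZ) = n₀ᵦ e^(−βᵦZ) ⇒ ln(n₀ₐ/n₀ᵦ) = (βₐ − βᵦ)·Z
Z = ln(0.41/0.62) / (0.469 − 0.866) = -0.4136 / -0.397 = 1.042 km

1040 m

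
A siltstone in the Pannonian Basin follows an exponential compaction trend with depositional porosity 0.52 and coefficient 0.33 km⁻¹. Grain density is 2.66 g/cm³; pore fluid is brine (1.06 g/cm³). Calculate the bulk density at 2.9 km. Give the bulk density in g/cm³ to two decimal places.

Porosity at depth: φ = 0.52·exp(−0.33×2.9) = 0.52×0.3840 = 0.1997
Bulk density: ρ_b = (1−φ)ρ_g + φ·ρ_f = 0.8003×2.66 + 0.1997×1.06
       = 2.129 + 0.212 = 2.340 g/cm³

2.34 g/cm³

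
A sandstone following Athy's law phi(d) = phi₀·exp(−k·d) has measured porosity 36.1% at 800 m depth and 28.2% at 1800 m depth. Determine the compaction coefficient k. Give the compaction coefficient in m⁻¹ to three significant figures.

Working in km (1 km = 1000 m; k in km⁻¹ = k in m⁻¹ × 1000):
Athy: phi(d) = phi₀ e^(−kd) ⇒ phi₁/phi₂ = e^{k(d₂−d₁)} ⇒ k = ln(phi₁/phi₂)/(d₂−d₁)
k = ln(0.361/0.282) / (1.8 − 0.8) = ln(1.28) / 1 = 0.2470 / 1 = 0.247 km⁻¹

0.000247 m⁻¹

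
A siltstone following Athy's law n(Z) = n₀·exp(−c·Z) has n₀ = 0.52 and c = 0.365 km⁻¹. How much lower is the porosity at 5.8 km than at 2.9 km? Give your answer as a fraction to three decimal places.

n(2.9) = 0.52·e^(−0.365×2.9) = 0.1804
n(5.8) = 0.52·e^(−0.365×5.8) = 0.0626
Δn = 0.1804 − 0.0626 = 0.1178

0.118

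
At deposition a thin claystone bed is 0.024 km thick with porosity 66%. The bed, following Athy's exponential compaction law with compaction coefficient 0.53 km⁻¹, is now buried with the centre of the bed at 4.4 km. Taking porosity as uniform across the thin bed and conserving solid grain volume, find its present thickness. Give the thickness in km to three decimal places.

0.009 km

Porosity at 4.4 km: phi = 0.66·exp(−0.53×4.4) = 0.0641
Solid-volume conservation: h(1−phi) = h₀(1−phi₀) ⇒ h = h₀·(1−phi₀)/(1−phi)
h = 0.024 × (1 − 0.66)/(1 − 0.0641) = 0.024 × 0.3633 = 0.0087 km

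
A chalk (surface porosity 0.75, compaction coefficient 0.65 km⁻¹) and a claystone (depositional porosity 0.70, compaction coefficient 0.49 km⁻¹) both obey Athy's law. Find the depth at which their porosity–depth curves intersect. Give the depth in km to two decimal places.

Set n₀ₐ e^(−kₐZ) = n₀ᵦ e^(−kᵦZ) ⇒ ln(n₀ₐ/n₀ᵦ) = (kₐ − kᵦ)·Z
Z = ln(0.75/0.7) / (0.65 − 0.49) = 0.0690 / 0.16 = 0.431 km

0.43 km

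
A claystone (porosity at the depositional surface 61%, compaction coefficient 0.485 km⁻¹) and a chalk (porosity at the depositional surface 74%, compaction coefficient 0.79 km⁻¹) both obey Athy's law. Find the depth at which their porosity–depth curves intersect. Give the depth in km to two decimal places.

Set n₀ₐ e^(−βₐd) = n₀ᵦ e^(−βᵦd) ⇒ ln(n₀ₐ/n₀ᵦ) = (βₐ − βᵦ)·d
d = ln(0.61/0.74) / (0.485 − 0.79) = -0.1932 / -0.305 = 0.633 km

0.63 km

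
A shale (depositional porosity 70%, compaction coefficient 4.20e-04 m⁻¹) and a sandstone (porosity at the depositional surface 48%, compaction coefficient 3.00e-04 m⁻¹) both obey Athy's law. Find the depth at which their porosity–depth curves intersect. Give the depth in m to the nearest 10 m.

3140 m

Working in km (1 km = 1000 m; β in km⁻¹ = β in m⁻¹ × 1000):
Set φ₀ₐ e^(−βₐZ) = φ₀ᵦ e^(−βᵦZ) ⇒ ln(φ₀ₐ/φ₀ᵦ) = (βₐ − βᵦ)·Z
Z = ln(0.7/0.48) / (0.42 − 0.3) = 0.3773 / 0.12 = 3.144 km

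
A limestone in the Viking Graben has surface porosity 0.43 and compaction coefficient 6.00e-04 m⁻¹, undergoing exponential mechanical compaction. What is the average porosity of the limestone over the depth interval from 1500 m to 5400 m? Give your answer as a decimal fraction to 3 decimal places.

0.068

Working in km (1 km = 1000 m; k in km⁻¹ = k in m⁻¹ × 1000):
⟨phi⟩ = (1/(z₂−z₁)) ∫ phi₀ e^(−kz) dz = phi₀·(e^(−k·z₁) − e^(−k·z₂)) / (k·(z₂−z₁))
e^(−0.6×1.5) = 0.4066; e^(−0.6×5.4) = 0.0392
⟨phi⟩ = 0.43 × (0.4066 − 0.0392) / (0.6 × 3.9) = 0.43 × 0.1570 = 0.0675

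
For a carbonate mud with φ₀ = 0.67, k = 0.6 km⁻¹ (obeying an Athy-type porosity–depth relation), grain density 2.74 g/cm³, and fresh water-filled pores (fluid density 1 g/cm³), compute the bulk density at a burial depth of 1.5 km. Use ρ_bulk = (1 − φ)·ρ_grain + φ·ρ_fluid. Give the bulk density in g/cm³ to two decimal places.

2.27 g/cm³

Porosity at depth: φ = 0.67·exp(−0.6×1.5) = 0.67×0.4066 = 0.2724
Bulk density: ρ_b = (1−φ)ρ_g + φ·ρ_f = 0.7276×2.74 + 0.2724×1
       = 1.994 + 0.272 = 2.266 g/cm³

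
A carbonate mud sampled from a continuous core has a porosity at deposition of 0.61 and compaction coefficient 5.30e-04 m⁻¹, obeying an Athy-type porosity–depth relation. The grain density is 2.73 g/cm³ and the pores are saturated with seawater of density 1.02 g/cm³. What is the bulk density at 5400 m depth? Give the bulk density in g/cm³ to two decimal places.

2.67 g/cm³

Working in km (1 km = 1000 m; c in km⁻¹ = c in m⁻¹ × 1000):
Porosity at depth: n = 0.61·exp(−0.53×5.4) = 0.61×0.0572 = 0.0349
Bulk density: ρ_b = (1−n)ρ_g + n·ρ_f = 0.9651×2.73 + 0.0349×1.02
       = 2.635 + 0.036 = 2.670 g/cm³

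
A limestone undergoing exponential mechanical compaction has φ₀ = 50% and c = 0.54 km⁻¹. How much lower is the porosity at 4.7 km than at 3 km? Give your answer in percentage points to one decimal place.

φ(3) = 0.5·e^(−0.54×3) = 0.0989
φ(4.7) = 0.5·e^(−0.54×4.7) = 0.0395
Δφ = 0.0989 − 0.0395 = 0.0594

5.9 percentage points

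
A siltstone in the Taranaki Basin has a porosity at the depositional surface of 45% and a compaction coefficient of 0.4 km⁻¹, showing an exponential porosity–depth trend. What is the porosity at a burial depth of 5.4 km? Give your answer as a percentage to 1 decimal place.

φ = φ₀·exp(−k·Z) = 0.45 × exp(−0.4 × 5.4) = 0.45 × exp(−2.16)
  = 0.45 × 0.1153 = 0.0519

5.2%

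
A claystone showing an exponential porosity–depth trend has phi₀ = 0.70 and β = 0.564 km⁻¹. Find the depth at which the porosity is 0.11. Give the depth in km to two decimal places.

Invert Athy's law: Z = ln(phi₀/phi) / β
Z = ln(0.7/0.11) / 0.564 = ln(6.364) / 0.564 = 1.8506 / 0.564 = 3.281 km

3.28 km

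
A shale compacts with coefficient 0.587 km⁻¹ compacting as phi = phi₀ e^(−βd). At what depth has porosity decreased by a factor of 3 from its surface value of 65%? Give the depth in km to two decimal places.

1.87 km

phi/phi₀ = 1/3 ⇒ exp(−β·d) = 1/3 ⇒ d = ln(3) / β
d = 1.0986 / 0.587 = 1.872 km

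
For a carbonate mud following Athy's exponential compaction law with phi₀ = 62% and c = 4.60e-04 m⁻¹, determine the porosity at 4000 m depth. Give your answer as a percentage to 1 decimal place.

Working in km (1 km = 1000 m; c in km⁻¹ = c in m⁻¹ × 1000):
phi = phi₀·exp(−c·z) = 0.62 × exp(−0.46 × 4) = 0.62 × exp(−1.84)
  = 0.62 × 0.1588 = 0.0985

9.8%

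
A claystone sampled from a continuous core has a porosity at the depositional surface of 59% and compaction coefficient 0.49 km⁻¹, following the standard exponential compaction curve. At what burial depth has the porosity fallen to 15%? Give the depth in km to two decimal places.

2.79 km

Invert Athy's law: z = ln(phi₀/phi) / k
z = ln(0.59/0.15) / 0.49 = ln(3.933) / 0.49 = 1.3695 / 0.49 = 2.795 km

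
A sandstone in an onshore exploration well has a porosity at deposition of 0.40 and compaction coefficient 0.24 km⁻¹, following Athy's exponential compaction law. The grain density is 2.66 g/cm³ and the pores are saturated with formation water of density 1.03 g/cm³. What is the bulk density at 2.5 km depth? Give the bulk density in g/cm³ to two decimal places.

Porosity at depth: phi = 0.4·exp(−0.24×2.5) = 0.4×0.5488 = 0.2195
Bulk density: ρ_b = (1−phi)ρ_g + phi·ρ_f = 0.7805×2.66 + 0.2195×1.03
       = 2.076 + 0.226 = 2.302 g/cm³

2.30 g/cm³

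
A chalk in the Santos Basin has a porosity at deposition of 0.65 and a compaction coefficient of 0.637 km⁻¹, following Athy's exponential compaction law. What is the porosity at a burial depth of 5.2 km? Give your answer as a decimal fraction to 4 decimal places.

0.0237

n = n₀·exp(−c·d) = 0.65 × exp(−0.637 × 5.2) = 0.65 × exp(−3.312)
  = 0.65 × 0.0364 = 0.0237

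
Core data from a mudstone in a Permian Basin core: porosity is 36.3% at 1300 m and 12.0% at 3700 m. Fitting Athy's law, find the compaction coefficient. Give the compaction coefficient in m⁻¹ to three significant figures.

Working in km (1 km = 1000 m; c in km⁻¹ = c in m⁻¹ × 1000):
Athy: n(z) = n₀ e^(−cz) ⇒ n₁/n₂ = e^{c(z₂−z₁)} ⇒ c = ln(n₁/n₂)/(z₂−z₁)
c = ln(0.363/0.12) / (3.7 − 1.3) = ln(3.025) / 2.4 = 1.1069 / 2.4 = 0.4612 km⁻¹

0.000461 m⁻¹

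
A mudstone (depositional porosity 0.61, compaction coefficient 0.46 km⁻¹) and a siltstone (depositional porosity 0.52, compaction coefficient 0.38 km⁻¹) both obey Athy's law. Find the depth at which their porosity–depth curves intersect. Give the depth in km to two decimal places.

2.00 km

Set phi₀ₐ e^(−kₐd) = phi₀ᵦ e^(−kᵦd) ⇒ ln(phi₀ₐ/phi₀ᵦ) = (kₐ − kᵦ)·d
d = ln(0.61/0.52) / (0.46 − 0.38) = 0.1596 / 0.08 = 1.995 km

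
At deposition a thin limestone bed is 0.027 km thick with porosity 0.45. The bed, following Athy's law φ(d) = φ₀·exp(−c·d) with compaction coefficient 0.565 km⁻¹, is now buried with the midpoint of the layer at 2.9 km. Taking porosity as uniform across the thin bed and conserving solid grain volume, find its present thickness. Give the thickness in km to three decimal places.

Porosity at 2.9 km: φ = 0.45·exp(−0.565×2.9) = 0.0874
Solid-volume conservation: h(1−φ) = h₀(1−φ₀) ⇒ h = h₀·(1−φ₀)/(1−φ)
h = 0.027 × (1 − 0.45)/(1 − 0.0874) = 0.027 × 0.6027 = 0.0163 km

0.016 km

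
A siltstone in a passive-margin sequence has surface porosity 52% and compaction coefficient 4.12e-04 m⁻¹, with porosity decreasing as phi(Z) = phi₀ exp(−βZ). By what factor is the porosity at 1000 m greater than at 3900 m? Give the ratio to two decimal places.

Working in km (1 km = 1000 m; β in km⁻¹ = β in m⁻¹ × 1000):
phi(Z₁)/phi(Z₂) = e^(−β·Z₁)/e^(−β·Z₂) = e^{β(Z₂−Z₁)}
= exp(0.412 × 2.9) = exp(1.195) = 3.3029

3.30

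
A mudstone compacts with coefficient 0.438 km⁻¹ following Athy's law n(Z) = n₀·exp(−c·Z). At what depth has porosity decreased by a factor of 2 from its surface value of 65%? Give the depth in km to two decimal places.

n/n₀ = 1/2 ⇒ exp(−c·Z) = 1/2 ⇒ Z = ln(2) / c
Z = 0.6931 / 0.438 = 1.583 km

1.58 km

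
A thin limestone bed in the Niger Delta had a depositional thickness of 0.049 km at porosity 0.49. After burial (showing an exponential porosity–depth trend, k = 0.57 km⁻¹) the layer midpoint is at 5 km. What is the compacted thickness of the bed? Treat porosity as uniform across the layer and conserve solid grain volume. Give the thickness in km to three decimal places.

0.026 km

Porosity at 5 km: φ = 0.49·exp(−0.57×5) = 0.0283
Solid-volume conservation: h(1−φ) = h₀(1−φ₀) ⇒ h = h₀·(1−φ₀)/(1−φ)
h = 0.049 × (1 − 0.49)/(1 − 0.0283) = 0.049 × 0.5249 = 0.0257 km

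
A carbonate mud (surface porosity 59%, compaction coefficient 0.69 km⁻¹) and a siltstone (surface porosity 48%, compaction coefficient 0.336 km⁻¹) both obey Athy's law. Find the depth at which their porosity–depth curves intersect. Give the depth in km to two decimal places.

0.58 km

Set n₀ₐ e^(−cₐz) = n₀ᵦ e^(−cᵦz) ⇒ ln(n₀ₐ/n₀ᵦ) = (cₐ − cᵦ)·z
z = ln(0.59/0.48) / (0.69 − 0.336) = 0.2063 / 0.354 = 0.583 km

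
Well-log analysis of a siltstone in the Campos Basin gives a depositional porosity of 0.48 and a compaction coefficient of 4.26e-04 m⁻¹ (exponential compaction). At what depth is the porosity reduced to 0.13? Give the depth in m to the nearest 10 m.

3070 m

Working in km (1 km = 1000 m; c in km⁻¹ = c in m⁻¹ × 1000):
Invert Athy's law: z = ln(φ₀/φ) / c
z = ln(0.48/0.13) / 0.426 = ln(3.692) / 0.426 = 1.3063 / 0.426 = 3.066 km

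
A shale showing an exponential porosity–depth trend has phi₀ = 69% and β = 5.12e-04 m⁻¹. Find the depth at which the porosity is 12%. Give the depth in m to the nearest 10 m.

Working in km (1 km = 1000 m; β in km⁻¹ = β in m⁻¹ × 1000):
Invert Athy's law: Z = ln(phi₀/phi) / β
Z = ln(0.69/0.12) / 0.512 = ln(5.75) / 0.512 = 1.7492 / 0.512 = 3.416 km

3420 m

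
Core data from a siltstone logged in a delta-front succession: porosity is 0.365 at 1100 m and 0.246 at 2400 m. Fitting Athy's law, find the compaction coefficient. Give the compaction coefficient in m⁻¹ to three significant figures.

Working in km (1 km = 1000 m; β in km⁻¹ = β in m⁻¹ × 1000):
Athy: φ(d) = φ₀ e^(−βd) ⇒ φ₁/φ₂ = e^{β(d₂−d₁)} ⇒ β = ln(φ₁/φ₂)/(d₂−d₁)
β = ln(0.365/0.246) / (2.4 − 1.1) = ln(1.484) / 1.3 = 0.3946 / 1.3 = 0.3035 km⁻¹

0.000304 m⁻¹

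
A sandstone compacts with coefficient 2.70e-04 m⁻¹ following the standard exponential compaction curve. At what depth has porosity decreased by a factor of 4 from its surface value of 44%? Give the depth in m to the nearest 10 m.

5130 m

Working in km (1 km = 1000 m; c in km⁻¹ = c in m⁻¹ × 1000):
φ/φ₀ = 1/4 ⇒ exp(−c·d) = 1/4 ⇒ d = ln(4) / c
d = 1.3863 / 0.27 = 5.134 km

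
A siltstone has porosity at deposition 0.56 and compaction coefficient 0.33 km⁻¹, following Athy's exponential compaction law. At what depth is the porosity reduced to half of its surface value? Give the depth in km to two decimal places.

φ/φ₀ = 1/2 ⇒ exp(−β·Z) = 1/2 ⇒ Z = ln(2) / β
Z = 0.6931 / 0.33 = 2.100 km

2.10 km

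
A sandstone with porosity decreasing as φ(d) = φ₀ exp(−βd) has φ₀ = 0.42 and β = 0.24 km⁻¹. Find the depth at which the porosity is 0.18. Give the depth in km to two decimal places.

3.53 km

Invert Athy's law: d = ln(φ₀/φ) / β
d = ln(0.42/0.18) / 0.24 = ln(2.333) / 0.24 = 0.8473 / 0.24 = 3.530 km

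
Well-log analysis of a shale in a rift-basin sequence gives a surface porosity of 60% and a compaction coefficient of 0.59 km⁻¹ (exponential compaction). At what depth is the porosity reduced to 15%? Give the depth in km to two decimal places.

Invert Athy's law: Z = ln(φ₀/φ) / k
Z = ln(0.6/0.15) / 0.59 = ln(4) / 0.59 = 1.3863 / 0.59 = 2.350 km

2.35 km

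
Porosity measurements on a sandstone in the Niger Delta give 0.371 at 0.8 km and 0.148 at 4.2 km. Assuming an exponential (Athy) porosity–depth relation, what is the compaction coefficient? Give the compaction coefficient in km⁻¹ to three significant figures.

0.270 km⁻¹

Athy: phi(d) = phi₀ e^(−kd) ⇒ phi₁/phi₂ = e^{k(d₂−d₁)} ⇒ k = ln(phi₁/phi₂)/(d₂−d₁)
k = ln(0.371/0.148) / (4.2 − 0.8) = ln(2.507) / 3.4 = 0.9190 / 3.4 = 0.2703 km⁻¹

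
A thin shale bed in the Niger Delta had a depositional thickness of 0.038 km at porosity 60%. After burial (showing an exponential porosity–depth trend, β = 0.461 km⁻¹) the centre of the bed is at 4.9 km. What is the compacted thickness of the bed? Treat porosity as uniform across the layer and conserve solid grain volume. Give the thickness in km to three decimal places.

0.016 km

Porosity at 4.9 km: n = 0.6·exp(−0.461×4.9) = 0.0627
Solid-volume conservation: h(1−n) = h₀(1−n₀) ⇒ h = h₀·(1−n₀)/(1−n)
h = 0.038 × (1 − 0.6)/(1 − 0.0627) = 0.038 × 0.4267 = 0.0162 km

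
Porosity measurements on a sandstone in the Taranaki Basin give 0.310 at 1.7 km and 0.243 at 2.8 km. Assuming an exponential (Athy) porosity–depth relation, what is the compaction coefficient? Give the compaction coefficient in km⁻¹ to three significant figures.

Athy: φ(Z) = φ₀ e^(−cZ) ⇒ φ₁/φ₂ = e^{c(Z₂−Z₁)} ⇒ c = ln(φ₁/φ₂)/(Z₂−Z₁)
c = ln(0.31/0.243) / (2.8 − 1.7) = ln(1.276) / 1.1 = 0.2435 / 1.1 = 0.2214 km⁻¹

0.221 km⁻¹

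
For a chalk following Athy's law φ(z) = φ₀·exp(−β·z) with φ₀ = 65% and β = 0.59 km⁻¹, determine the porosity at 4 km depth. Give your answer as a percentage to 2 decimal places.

φ = φ₀·exp(−β·z) = 0.65 × exp(−0.59 × 4) = 0.65 × exp(−2.36)
  = 0.65 × 0.0944 = 0.0614

6.14%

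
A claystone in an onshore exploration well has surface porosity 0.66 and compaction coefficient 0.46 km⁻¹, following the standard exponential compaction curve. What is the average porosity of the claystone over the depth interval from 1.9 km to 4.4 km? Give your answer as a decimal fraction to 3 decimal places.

⟨phi⟩ = (1/(z₂−z₁)) ∫ phi₀ e^(−βz) dz = phi₀·(e^(−β·z₁) − e^(−β·z₂)) / (β·(z₂−z₁))
e^(−0.46×1.9) = 0.4173; e^(−0.46×4.4) = 0.1321
⟨phi⟩ = 0.66 × (0.4173 − 0.1321) / (0.46 × 2.5) = 0.66 × 0.2480 = 0.1637

0.164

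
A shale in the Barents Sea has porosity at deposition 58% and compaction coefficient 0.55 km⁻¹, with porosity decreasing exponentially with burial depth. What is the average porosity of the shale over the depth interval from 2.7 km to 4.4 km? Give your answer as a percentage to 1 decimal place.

8.5%

⟨φ⟩ = (1/(Z₂−Z₁)) ∫ φ₀ e^(−cZ) dZ = φ₀·(e^(−c·Z₁) − e^(−c·Z₂)) / (c·(Z₂−Z₁))
e^(−0.55×2.7) = 0.2265; e^(−0.55×4.4) = 0.0889
⟨φ⟩ = 0.58 × (0.2265 − 0.0889) / (0.55 × 1.7) = 0.58 × 0.1471 = 0.0853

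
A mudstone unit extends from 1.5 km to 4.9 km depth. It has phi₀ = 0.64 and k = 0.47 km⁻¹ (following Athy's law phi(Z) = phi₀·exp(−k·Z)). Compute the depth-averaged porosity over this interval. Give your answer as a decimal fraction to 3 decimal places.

0.158

⟨phi⟩ = (1/(Z₂−Z₁)) ∫ phi₀ e^(−kZ) dZ = phi₀·(e^(−k·Z₁) − e^(−k·Z₂)) / (k·(Z₂−Z₁))
e^(−0.47×1.5) = 0.4941; e^(−0.47×4.9) = 0.1000
⟨phi⟩ = 0.64 × (0.4941 − 0.1000) / (0.47 × 3.4) = 0.64 × 0.2467 = 0.1579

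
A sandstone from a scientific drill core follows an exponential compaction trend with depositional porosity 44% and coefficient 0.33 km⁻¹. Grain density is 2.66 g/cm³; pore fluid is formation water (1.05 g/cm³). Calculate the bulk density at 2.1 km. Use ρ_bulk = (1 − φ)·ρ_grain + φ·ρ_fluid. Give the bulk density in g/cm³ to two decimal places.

2.31 g/cm³

Porosity at depth: φ = 0.44·exp(−0.33×2.1) = 0.44×0.5001 = 0.2200
Bulk density: ρ_b = (1−φ)ρ_g + φ·ρ_f = 0.7800×2.66 + 0.2200×1.05
       = 2.075 + 0.231 = 2.306 g/cm³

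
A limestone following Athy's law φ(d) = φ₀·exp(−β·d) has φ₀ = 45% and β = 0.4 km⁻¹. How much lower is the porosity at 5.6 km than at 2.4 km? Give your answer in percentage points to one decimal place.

φ(2.4) = 0.45·e^(−0.4×2.4) = 0.1723
φ(5.6) = 0.45·e^(−0.4×5.6) = 0.0479
Δφ = 0.1723 − 0.0479 = 0.1244

12.4 percentage points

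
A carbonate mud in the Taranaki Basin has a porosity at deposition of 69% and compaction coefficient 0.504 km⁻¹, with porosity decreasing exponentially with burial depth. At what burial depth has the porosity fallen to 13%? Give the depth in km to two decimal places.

Invert Athy's law: Z = ln(n₀/n) / k
Z = ln(0.69/0.13) / 0.504 = ln(5.308) / 0.504 = 1.6692 / 0.504 = 3.312 km

3.31 km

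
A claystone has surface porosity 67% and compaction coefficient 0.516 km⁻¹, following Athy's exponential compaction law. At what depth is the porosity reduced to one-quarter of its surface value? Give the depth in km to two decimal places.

2.69 km

n/n₀ = 1/4 ⇒ exp(−c·d) = 1/4 ⇒ d = ln(4) / c
d = 1.3863 / 0.516 = 2.687 km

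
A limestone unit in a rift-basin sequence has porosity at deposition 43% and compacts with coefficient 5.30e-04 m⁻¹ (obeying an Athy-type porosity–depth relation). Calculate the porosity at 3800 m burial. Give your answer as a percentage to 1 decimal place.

5.7%

Working in km (1 km = 1000 m; k in km⁻¹ = k in m⁻¹ × 1000):
φ = φ₀·exp(−k·d) = 0.43 × exp(−0.53 × 3.8) = 0.43 × exp(−2.014)
  = 0.43 × 0.1335 = 0.0574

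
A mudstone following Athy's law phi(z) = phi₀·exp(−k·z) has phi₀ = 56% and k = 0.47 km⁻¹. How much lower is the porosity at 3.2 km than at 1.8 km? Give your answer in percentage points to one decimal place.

phi(1.8) = 0.56·e^(−0.47×1.8) = 0.2403
phi(3.2) = 0.56·e^(−0.47×3.2) = 0.1245
Δphi = 0.2403 − 0.1245 = 0.1159

11.6 percentage points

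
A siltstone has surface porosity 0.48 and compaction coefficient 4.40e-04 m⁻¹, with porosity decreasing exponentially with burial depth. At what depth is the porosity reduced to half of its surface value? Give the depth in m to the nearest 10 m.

Working in km (1 km = 1000 m; c in km⁻¹ = c in m⁻¹ × 1000):
φ/φ₀ = 1/2 ⇒ exp(−c·z) = 1/2 ⇒ z = ln(2) / c
z = 0.6931 / 0.44 = 1.575 km

1580 m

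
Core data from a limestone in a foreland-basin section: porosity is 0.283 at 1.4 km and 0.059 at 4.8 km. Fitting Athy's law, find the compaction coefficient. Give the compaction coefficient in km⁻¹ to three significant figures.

0.461 km⁻¹

Athy: phi(d) = phi₀ e^(−kd) ⇒ phi₁/phi₂ = e^{k(d₂−d₁)} ⇒ k = ln(phi₁/phi₂)/(d₂−d₁)
k = ln(0.283/0.059) / (4.8 − 1.4) = ln(4.797) / 3.4 = 1.5679 / 3.4 = 0.4611 km⁻¹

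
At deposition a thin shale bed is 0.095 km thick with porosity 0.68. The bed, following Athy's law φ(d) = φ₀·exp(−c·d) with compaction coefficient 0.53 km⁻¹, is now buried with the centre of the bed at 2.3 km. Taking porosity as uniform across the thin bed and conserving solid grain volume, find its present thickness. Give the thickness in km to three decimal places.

Porosity at 2.3 km: φ = 0.68·exp(−0.53×2.3) = 0.2010
Solid-volume conservation: h(1−φ) = h₀(1−φ₀) ⇒ h = h₀·(1−φ₀)/(1−φ)
h = 0.095 × (1 − 0.68)/(1 − 0.2010) = 0.095 × 0.4005 = 0.0380 km

0.038 km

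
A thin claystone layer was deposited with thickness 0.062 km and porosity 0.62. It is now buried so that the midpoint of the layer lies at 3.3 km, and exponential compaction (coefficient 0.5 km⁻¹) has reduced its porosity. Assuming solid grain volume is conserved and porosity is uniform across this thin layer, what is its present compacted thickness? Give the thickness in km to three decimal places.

0.027 km

Porosity at 3.3 km: phi = 0.62·exp(−0.5×3.3) = 0.1191
Solid-volume conservation: h(1−phi) = h₀(1−phi₀) ⇒ h = h₀·(1−phi₀)/(1−phi)
h = 0.062 × (1 − 0.62)/(1 − 0.1191) = 0.062 × 0.4314 = 0.0267 km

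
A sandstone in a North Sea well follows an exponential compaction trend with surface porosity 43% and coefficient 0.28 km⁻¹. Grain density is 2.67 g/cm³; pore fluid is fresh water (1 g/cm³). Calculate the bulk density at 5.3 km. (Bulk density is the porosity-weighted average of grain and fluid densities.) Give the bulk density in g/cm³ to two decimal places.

2.51 g/cm³

Porosity at depth: n = 0.43·exp(−0.28×5.3) = 0.43×0.2267 = 0.0975
Bulk density: ρ_b = (1−n)ρ_g + n·ρ_f = 0.9025×2.67 + 0.0975×1
       = 2.410 + 0.097 = 2.507 g/cm³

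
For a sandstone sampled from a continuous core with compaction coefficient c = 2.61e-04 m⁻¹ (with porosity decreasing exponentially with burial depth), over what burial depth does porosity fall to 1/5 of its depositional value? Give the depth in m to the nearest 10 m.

6170 m

Working in km (1 km = 1000 m; c in km⁻¹ = c in m⁻¹ × 1000):
phi/phi₀ = 1/5 ⇒ exp(−c·z) = 1/5 ⇒ z = ln(5) / c
z = 1.6094 / 0.261 = 6.166 km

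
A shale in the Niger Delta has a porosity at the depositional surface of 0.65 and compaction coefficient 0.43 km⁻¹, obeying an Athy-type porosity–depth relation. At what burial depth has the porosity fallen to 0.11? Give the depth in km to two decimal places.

4.13 km

Invert Athy's law: d = ln(φ₀/φ) / c
d = ln(0.65/0.11) / 0.43 = ln(5.909) / 0.43 = 1.7765 / 0.43 = 4.131 km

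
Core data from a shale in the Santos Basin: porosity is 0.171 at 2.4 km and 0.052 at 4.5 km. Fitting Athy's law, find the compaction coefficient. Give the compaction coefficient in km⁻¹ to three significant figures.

0.567 km⁻¹

Athy: phi(Z) = phi₀ e^(−kZ) ⇒ phi₁/phi₂ = e^{k(Z₂−Z₁)} ⇒ k = ln(phi₁/phi₂)/(Z₂−Z₁)
k = ln(0.171/0.052) / (4.5 − 2.4) = ln(3.288) / 2.1 = 1.1904 / 2.1 = 0.5669 km⁻¹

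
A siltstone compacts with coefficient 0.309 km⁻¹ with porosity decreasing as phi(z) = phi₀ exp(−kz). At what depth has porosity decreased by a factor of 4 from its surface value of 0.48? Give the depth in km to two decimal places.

4.49 km

phi/phi₀ = 1/4 ⇒ exp(−k·z) = 1/4 ⇒ z = ln(4) / k
z = 1.3863 / 0.309 = 4.486 km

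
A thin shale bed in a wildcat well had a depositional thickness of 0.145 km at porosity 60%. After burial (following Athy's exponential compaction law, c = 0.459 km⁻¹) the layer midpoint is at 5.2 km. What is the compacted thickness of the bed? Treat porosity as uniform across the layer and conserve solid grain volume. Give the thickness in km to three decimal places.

Porosity at 5.2 km: n = 0.6·exp(−0.459×5.2) = 0.0552
Solid-volume conservation: h(1−n) = h₀(1−n₀) ⇒ h = h₀·(1−n₀)/(1−n)
h = 0.145 × (1 − 0.6)/(1 − 0.0552) = 0.145 × 0.4233 = 0.0614 km

0.061 km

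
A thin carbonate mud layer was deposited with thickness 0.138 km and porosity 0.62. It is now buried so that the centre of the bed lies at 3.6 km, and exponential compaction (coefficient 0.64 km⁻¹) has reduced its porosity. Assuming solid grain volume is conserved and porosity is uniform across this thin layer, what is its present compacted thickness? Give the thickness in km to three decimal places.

Porosity at 3.6 km: phi = 0.62·exp(−0.64×3.6) = 0.0619
Solid-volume conservation: h(1−phi) = h₀(1−phi₀) ⇒ h = h₀·(1−phi₀)/(1−phi)
h = 0.138 × (1 − 0.62)/(1 − 0.0619) = 0.138 × 0.4051 = 0.0559 km

0.056 km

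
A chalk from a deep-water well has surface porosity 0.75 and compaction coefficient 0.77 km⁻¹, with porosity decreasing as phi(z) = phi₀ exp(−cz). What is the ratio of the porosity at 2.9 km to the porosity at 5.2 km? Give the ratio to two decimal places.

phi(z₁)/phi(z₂) = e^(−c·z₁)/e^(−c·z₂) = e^{c(z₂−z₁)}
= exp(0.77 × 2.3) = exp(1.771) = 5.8767

5.88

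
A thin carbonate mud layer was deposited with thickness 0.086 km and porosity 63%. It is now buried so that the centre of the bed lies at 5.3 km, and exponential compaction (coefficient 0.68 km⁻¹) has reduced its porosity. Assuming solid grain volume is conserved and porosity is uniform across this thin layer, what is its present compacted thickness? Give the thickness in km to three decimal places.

0.032 km

Porosity at 5.3 km: n = 0.63·exp(−0.68×5.3) = 0.0171
Solid-volume conservation: h(1−n) = h₀(1−n₀) ⇒ h = h₀·(1−n₀)/(1−n)
h = 0.086 × (1 − 0.63)/(1 − 0.0171) = 0.086 × 0.3765 = 0.0324 km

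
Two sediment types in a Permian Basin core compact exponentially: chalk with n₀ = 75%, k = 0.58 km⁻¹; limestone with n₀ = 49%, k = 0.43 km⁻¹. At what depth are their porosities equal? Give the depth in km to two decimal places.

Set n₀ₐ e^(−kₐz) = n₀ᵦ e^(−kᵦz) ⇒ ln(n₀ₐ/n₀ᵦ) = (kₐ − kᵦ)·z
z = ln(0.75/0.49) / (0.58 − 0.43) = 0.4257 / 0.15 = 2.838 km

2.84 km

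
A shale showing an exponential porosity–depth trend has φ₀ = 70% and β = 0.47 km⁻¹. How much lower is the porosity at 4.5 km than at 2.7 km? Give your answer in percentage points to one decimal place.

11.2 percentage points

φ(2.7) = 0.7·e^(−0.47×2.7) = 0.1968
φ(4.5) = 0.7·e^(−0.47×4.5) = 0.0844
Δφ = 0.1968 − 0.0844 = 0.1123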